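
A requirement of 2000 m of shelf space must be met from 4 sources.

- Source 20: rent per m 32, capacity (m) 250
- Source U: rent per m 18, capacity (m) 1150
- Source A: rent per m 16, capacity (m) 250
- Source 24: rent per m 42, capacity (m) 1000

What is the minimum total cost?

47400

Use sources in increasing cost order.
Source A at 16: take all 250 m ; 1750 still needed.
Source U at 18: take all 1150 m ; 600 still needed.
Source 20 (32): use full 250 ; 350 m to go.
Source 24 at 42: take 350 of its 1000 ; requirement met.
Cost = 250×16 + 1150×18 + 250×32 + 350×42 = 47400.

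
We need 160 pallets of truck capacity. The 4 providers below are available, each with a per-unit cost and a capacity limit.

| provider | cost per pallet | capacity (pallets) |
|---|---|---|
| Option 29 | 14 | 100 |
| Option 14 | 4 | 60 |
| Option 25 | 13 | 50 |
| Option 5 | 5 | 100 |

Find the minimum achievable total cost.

740

Fill from the cheapest provider first.
Take 60 from Option 14 at 4 → need 100 more.
Take 100 from Option 5 at 5 → need 0 more.
Option 25, Option 29: unused.
Cost = 60×4 + 100×5 = 740.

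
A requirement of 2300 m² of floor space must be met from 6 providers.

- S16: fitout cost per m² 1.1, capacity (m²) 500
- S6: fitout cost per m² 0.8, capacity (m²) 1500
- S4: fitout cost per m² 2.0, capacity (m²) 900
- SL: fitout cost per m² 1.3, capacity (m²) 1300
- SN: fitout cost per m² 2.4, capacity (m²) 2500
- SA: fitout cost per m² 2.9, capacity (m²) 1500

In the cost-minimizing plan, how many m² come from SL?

Use providers in increasing cost order.
S6 at 0.8: take all 1500 m² → 800 still needed.
S16 at 1.1: take all 500 m² → 300 still needed.
SL (1.3): take the remaining 300 → done.
S4, SN, SA: unused.

300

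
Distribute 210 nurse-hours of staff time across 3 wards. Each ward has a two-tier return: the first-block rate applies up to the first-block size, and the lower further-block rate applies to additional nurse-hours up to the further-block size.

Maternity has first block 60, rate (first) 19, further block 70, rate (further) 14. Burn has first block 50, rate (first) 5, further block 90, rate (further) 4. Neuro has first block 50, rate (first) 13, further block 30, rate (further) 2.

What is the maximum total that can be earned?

Treat each block as its own option and order by rate: Maternity/tier1 19 > Maternity/tier2 14 > Neuro/tier1 13 > Burn/tier1 5 > Burn/tier2 4 > Neuro/tier2 2.
Fill Maternity tier1 block (60 at 19) → 150 left.
Fill Maternity tier2 block (70 at 14) → 80 left.
Neuro tier1 at 13: fill all 50 → 30 left.
30 remain; put them into Burn tier1 at 5.
Total = 19×60 + 14×70 + 13×50 + 5×30 = 2920.

2920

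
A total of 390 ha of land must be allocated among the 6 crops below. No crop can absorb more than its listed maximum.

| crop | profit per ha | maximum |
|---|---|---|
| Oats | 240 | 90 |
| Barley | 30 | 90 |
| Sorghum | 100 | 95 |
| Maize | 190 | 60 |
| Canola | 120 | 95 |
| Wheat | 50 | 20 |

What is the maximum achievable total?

Rank by profit per ha: Oats 240 > Maize 190 > Canola 120 > Sorghum 100 > Wheat 50 > Barley 30.
Oats takes 90 to reach its cap of 90 ; 300 left.
Maize takes 60 to reach its cap of 60 ; 240 left.
Canola: +95 to 95 (cap) ; 145 left.
Sorghum: +95 to 95 (cap) ; 50 left.
Give Wheat 20 to hit its cap of 20 ; 30 left.
Only 30 left; Barley takes them to reach 30.
Total = 240×90 + 30×30 + 100×95 + 190×60 + 120×95 + 50×20 = 55800.

55800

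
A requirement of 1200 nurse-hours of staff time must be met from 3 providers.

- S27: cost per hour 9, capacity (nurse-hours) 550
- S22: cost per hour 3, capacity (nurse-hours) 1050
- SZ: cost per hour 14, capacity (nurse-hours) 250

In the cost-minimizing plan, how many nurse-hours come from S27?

Cheapest first:
S22 (3): use full 1050 ; 150 nurse-hours to go.
S27 (9): take the remaining 150 ; done.
SZ: unused.

150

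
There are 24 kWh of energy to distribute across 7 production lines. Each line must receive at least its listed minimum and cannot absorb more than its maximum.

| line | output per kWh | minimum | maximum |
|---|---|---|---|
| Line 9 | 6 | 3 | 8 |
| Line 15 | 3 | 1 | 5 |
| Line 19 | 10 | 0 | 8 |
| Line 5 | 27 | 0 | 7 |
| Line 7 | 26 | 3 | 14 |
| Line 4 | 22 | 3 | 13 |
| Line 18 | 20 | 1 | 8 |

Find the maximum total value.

530

Meeting every minimum uses 3+1+0+0+3+3+1 = 11 kWh, leaving 13.
Highest output per kWh first: Line 5 27 > Line 7 26 > Line 4 22 > Line 18 20 > Line 19 10 > Line 9 6 > Line 15 3.
Line 5 takes 7 more to reach its cap of 7 → 6 left.
Line 7 has room for 11 more but only 6 remain, so it gets 9.
Total = 6×3 + 3×1 + 27×7 + 26×9 + 22×3 + 20×1 = 530.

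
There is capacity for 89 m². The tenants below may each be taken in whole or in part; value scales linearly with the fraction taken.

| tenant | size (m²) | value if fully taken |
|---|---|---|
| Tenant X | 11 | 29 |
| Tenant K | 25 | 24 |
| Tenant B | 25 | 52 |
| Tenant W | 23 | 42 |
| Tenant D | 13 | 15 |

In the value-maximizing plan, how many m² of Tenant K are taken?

Rank by value-to-size ratio: Tenant X 29/11≈2.64, Tenant B 52/25≈2.08, Tenant W 42/23≈1.83, Tenant D 15/13≈1.15, Tenant K 24/25≈0.96.
Tenant X: take in full, 11 m² for value 29 ; 78 left.
Tenant B: take in full, 25 m² for value 52 ; 53 left.
Take all of Tenant W (23 m², value 42) ; 30 m² left.
Take all of Tenant D (13 m², value 15) ; 17 m² left.
Fill the last 17 m² with part of Tenant K: 17/25 of it earns 16.32.

17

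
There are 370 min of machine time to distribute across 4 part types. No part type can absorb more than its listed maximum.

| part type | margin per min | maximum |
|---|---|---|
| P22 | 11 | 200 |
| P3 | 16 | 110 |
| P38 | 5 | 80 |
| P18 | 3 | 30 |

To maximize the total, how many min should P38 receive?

Order the part types by margin per min: P3 16 > P22 11 > P38 5 > P18 3.
P3: +110 to 110 (cap) → 260 left.
P22: +200 to 200 (cap) → 60 left.
P38: +60 (room for 80) → 60. Pool exhausted.

60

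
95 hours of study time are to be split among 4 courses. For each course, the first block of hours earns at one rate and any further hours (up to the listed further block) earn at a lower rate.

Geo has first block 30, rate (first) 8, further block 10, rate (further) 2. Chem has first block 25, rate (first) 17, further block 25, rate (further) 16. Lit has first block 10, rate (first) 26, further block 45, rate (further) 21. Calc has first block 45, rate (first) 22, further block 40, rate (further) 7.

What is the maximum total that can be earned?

2090

Rank every tier by rate: Lit/first 26 > Calc/first 22 > Lit/second 21 > Chem/first 17 > Chem/second 16 > Geo/first 8 > Calc/second 7 > Geo/second 2.
Lit/first (26): +10 → 85 left.
Calc/first (22): +45 → 40 left.
Lit/second: +40 of 45 at 21; pool empty.
Total = 26×10 + 22×45 + 21×40 = 2090.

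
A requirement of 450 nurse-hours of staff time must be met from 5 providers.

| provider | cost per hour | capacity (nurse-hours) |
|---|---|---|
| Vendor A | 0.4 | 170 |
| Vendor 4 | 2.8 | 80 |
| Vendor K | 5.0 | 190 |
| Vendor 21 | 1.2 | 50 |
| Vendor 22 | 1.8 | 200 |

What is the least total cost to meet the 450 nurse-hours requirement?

572

Use providers in increasing cost order.
Take 170 from Vendor A at 0.4 — need 280 more.
Vendor 21 (1.2): use full 50 — 230 nurse-hours to go.
Take 200 from Vendor 22 at 1.8 — need 30 more.
Vendor 4 at 2.8: take 30 of its 80 — requirement met.
Vendor K: unused.
Cost = 170×0.4 + 50×1.2 + 200×1.8 + 30×2.8 = 572.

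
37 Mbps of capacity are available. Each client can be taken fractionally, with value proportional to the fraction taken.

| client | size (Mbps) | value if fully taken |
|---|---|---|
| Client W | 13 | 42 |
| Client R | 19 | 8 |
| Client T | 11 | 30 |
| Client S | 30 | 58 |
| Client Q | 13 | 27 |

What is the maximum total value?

99

Best value per unit of size first: Client W 42/13≈3.23, Client T 30/11≈2.73, Client Q 27/13≈2.08, Client S 58/30≈1.93, Client R 8/19≈0.421.
Client W: take in full, 13 Mbps for value 42 — 24 left.
Take all of Client T (11 Mbps, value 30) — 13 Mbps left.
Take all of Client Q (13 Mbps, value 27) — 0 Mbps left.
Total value = 99.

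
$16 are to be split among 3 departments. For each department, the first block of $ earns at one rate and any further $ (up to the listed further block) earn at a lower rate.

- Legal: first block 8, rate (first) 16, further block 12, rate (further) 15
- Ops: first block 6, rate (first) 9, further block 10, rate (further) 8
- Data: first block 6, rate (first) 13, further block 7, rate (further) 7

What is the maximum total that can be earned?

248

Rank every tier by rate: Legal/first 16 > Legal/second 15 > Data/first 13 > Ops/first 9 > Ops/second 8 > Data/second 7.
Fill Legal first block (8 at 16) → 8 left.
8 remain; put them into Legal second at 15.
Total = 16×8 + 15×8 = 248.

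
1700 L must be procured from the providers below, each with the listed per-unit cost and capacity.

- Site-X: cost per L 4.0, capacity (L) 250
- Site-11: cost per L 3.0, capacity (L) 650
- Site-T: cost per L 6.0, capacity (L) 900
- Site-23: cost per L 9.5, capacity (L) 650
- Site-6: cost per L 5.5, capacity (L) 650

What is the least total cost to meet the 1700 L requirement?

Cheapest first:
Site-11 (3.0): use full 650 ; 1050 L to go.
Take 250 from Site-X at 4.0 ; need 800 more.
Site-6 (5.5): use full 650 ; 150 L to go.
Site-T at 6.0: take 150 of its 900 ; requirement met.
Site-23: unused.
Cost = 650×3.0 + 250×4.0 + 650×5.5 + 150×6.0 = 7425.

7425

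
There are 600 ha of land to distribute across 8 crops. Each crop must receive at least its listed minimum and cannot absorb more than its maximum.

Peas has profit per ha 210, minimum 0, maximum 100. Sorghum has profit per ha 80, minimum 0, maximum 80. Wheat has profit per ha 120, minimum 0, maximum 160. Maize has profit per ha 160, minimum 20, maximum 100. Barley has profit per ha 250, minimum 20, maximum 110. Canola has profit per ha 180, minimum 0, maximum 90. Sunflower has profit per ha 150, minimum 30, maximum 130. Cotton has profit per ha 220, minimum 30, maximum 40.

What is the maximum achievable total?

Meeting every minimum uses 0+0+0+20+20+0+30+30 = 100 ha, leaving 500.
Order the crops by profit per ha: Barley 250 > Cotton 220 > Peas 210 > Canola 180 > Maize 160 > Sunflower 150 > Wheat 120 > Sorghum 80.
Barley takes 90 more to reach its cap of 110 → 410 left.
Cotton: +10 to 40 (cap) → 400 left.
Peas: +100 to 100 (cap) → 300 left.
Canola takes 90 more to reach its cap of 90 → 210 left.
Maize: +80 to 100 (cap) → 130 left.
Sunflower takes 100 more to reach its cap of 130 → 30 left.
Only 30 left; Wheat takes them to reach 30.
Total = 210×100 + 120×30 + 160×100 + 250×110 + 180×90 + 150×130 + 220×40 = 112600.

112600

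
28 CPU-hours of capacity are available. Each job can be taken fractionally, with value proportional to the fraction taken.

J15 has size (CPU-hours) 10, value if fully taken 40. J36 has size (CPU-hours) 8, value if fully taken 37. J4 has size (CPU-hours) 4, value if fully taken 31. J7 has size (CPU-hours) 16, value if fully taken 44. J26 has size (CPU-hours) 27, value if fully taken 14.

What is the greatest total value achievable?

124.5

Best value per unit of size first: J4 31/4≈7.75, J36 37/8≈4.62, J15 40/10≈4, J7 44/16≈2.75, J26 14/27≈0.519.
Take all of J4 (4 CPU-hours, value 31) → 24 CPU-hours left.
All 8 CPU-hours of J36 fit (value 37) → 16 remain.
Take all of J15 (10 CPU-hours, value 40) → 6 CPU-hours left.
Fill the last 6 CPU-hours with part of J7: 6/16 of it earns 16.5.
Total value = 124.5.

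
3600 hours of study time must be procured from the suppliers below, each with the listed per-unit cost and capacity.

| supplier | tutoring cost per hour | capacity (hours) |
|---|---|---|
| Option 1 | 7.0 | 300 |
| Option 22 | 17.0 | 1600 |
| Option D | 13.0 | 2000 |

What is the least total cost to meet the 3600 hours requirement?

Use suppliers in increasing cost order.
Option 1 at 7.0: take all 300 hours → 3300 still needed.
Option D (13.0): use full 2000 → 1300 hours to go.
Option 22 (17.0): take the remaining 1300 → done.
Cost = 300×7.0 + 2000×13.0 + 1300×17.0 = 50200.

50200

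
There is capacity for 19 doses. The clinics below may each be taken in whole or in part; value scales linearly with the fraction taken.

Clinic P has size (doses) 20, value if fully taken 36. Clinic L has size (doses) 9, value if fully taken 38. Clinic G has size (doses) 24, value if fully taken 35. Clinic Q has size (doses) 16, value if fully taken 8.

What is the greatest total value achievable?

Rank by value-to-size ratio: Clinic L 38/9≈4.22, Clinic P 36/20≈1.8, Clinic G 35/24≈1.46, Clinic Q 8/16≈0.5.
Clinic L: take in full, 9 doses for value 38 ; 10 left.
Only 10 doses remain; take 10/20 of Clinic P for value 36×10/20 = 18.
Total value = 56.

56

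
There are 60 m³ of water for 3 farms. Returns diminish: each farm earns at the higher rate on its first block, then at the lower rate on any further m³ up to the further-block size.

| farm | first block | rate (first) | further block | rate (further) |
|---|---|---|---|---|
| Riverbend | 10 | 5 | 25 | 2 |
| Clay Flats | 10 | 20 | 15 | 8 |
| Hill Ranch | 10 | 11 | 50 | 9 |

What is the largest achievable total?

670

Order all 6 blocks by rate: Clay Flats/T1 20 > Hill Ranch/T1 11 > Hill Ranch/T2 9 > Clay Flats/T2 8 > Riverbend/T1 5 > Riverbend/T2 2.
Fill Clay Flats T1 block (10 at 20) — 50 left.
Hill Ranch/T1 (11): +10 — 40 left.
Hill Ranch/T2: +40 of 50 at 9; pool empty.
Total = 20×10 + 11×10 + 9×40 = 670.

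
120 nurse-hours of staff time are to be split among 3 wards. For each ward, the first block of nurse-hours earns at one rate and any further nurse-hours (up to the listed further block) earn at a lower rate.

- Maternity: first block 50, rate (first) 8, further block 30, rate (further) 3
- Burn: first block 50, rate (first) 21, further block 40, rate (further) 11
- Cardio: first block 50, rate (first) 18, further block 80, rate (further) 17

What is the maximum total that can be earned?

2290

Order all 6 blocks by rate: Burn/T1 21 > Cardio/T1 18 > Cardio/T2 17 > Burn/T2 11 > Maternity/T1 8 > Maternity/T2 3.
Fill Burn T1 block (50 at 21) ; 70 left.
Cardio T1 at 18: fill all 50 ; 20 left.
Cardio/T2: +20 of 80 at 17; pool empty.
Total = 21×50 + 18×50 + 17×20 = 2290.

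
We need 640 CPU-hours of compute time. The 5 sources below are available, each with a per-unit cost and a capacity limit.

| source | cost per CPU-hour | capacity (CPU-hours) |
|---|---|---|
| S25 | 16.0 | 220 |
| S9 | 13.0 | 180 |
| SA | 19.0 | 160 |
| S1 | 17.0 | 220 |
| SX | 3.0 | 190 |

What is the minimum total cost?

Fill from the cheapest source first.
Take 190 from SX at 3.0 — need 450 more.
S9 (13.0): use full 180 — 270 CPU-hours to go.
S25 (16.0): use full 220 — 50 CPU-hours to go.
S1 (17.0): take the remaining 50 — done.
SA: unused.
Cost = 190×3.0 + 180×13.0 + 220×16.0 + 50×17.0 = 7280.

7280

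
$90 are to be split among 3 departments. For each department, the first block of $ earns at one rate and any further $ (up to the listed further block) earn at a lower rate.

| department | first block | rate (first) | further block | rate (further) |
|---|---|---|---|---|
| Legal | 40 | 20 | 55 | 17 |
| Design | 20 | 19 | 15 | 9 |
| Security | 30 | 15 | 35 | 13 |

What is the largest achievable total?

Treat each block as its own option and order by rate: Legal/T1 20 > Design/T1 19 > Legal/T2 17 > Security/T1 15 > Security/T2 13 > Design/T2 9.
Legal/T1 (20): +40 ; 50 left.
Fill Design T1 block (20 at 19) ; 30 left.
Legal/T2: +30 of 55 at 17; pool empty.
Total = 20×40 + 19×20 + 17×30 = 1690.

1690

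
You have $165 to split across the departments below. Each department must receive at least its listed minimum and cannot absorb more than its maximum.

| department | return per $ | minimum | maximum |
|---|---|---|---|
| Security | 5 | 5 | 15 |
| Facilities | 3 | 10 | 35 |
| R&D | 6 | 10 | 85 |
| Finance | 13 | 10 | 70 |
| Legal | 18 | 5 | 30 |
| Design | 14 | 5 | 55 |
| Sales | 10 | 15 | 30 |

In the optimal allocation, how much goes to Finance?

Meeting every minimum uses 5+10+10+10+5+5+15 = 60 $, leaving 105.
Highest return per $ first: Legal 18 > Design 14 > Finance 13 > Sales 10 > R&D 6 > Security 5 > Facilities 3.
Legal takes 25 more to reach its cap of 30 — 80 left.
Design takes 50 more to reach its cap of 55 — 30 left.
Finance has room for 60 more but only 30 remain, so it gets 40.

40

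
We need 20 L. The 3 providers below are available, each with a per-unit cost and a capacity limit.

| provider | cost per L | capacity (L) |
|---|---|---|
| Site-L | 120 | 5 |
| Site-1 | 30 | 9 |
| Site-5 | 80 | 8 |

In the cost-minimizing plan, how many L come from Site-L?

Fill from the cheapest provider first.
Site-1 at 30: take all 9 L → 11 still needed.
Site-5 at 80: take all 8 L → 3 still needed.
Take 3 from Site-L at 120 to finish.

3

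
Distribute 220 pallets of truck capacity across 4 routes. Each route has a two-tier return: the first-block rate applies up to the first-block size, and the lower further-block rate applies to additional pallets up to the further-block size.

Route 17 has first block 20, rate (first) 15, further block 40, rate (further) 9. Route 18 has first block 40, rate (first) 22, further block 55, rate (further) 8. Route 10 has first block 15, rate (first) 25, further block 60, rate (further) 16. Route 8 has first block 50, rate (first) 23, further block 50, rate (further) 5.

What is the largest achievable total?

Treat each block as its own option and order by rate: Route 10/T1 25 > Route 8/T1 23 > Route 18/T1 22 > Route 10/T2 16 > Route 17/T1 15 > Route 17/T2 9 > Route 18/T2 8 > Route 8/T2 5.
Route 10 T1 at 25: fill all 15 ; 205 left.
Route 8 T1 at 23: fill all 50 ; 155 left.
Route 18/T1 (22): +40 ; 115 left.
Route 10/T2 (16): +60 ; 55 left.
Route 17/T1 (15): +20 ; 35 left.
Route 17 T2 at 9: only 35 left, fill 35.
Total = 25×15 + 23×50 + 22×40 + 16×60 + 15×20 + 9×35 = 3980.

3980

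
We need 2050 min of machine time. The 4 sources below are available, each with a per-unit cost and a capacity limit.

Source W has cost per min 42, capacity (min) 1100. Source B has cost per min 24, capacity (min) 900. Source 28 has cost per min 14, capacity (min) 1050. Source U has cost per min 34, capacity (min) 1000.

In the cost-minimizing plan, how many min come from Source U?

100

Cheapest first:
Take 1050 from Source 28 at 14 ; need 1000 more.
Source B at 24: take all 900 min ; 100 still needed.
Take 100 from Source U at 34 to finish.
Source W: unused.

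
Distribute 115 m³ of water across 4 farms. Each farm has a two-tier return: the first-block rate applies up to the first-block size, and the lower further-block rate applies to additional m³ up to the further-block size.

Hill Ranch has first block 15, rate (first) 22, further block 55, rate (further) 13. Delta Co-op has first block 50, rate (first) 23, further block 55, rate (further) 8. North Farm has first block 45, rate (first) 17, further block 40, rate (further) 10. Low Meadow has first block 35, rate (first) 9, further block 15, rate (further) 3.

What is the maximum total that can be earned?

2310

Treat each block as its own option and order by rate: Delta Co-op/first 23 > Hill Ranch/first 22 > North Farm/first 17 > Hill Ranch/second 13 > North Farm/second 10 > Low Meadow/first 9 > Delta Co-op/second 8 > Low Meadow/second 3.
Delta Co-op/first (23): +50 — 65 left.
Hill Ranch first at 22: fill all 15 — 50 left.
Fill North Farm first block (45 at 17) — 5 left.
Hill Ranch second at 13: only 5 left, fill 5.
Total = 23×50 + 22×15 + 17×45 + 13×5 = 2310.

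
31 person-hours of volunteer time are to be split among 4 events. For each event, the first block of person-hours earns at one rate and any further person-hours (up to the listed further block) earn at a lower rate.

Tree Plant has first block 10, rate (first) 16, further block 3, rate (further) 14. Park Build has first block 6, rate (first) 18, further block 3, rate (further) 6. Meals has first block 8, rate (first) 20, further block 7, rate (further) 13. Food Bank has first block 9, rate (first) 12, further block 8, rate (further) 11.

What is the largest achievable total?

Treat each block as its own option and order by rate: Meals/tier1 20 > Park Build/tier1 18 > Tree Plant/tier1 16 > Tree Plant/tier2 14 > Meals/tier2 13 > Food Bank/tier1 12 > Food Bank/tier2 11 > Park Build/tier2 6.
Meals/tier1 (20): +8 — 23 left.
Fill Park Build tier1 block (6 at 18) — 17 left.
Fill Tree Plant tier1 block (10 at 16) — 7 left.
Tree Plant tier2 at 14: fill all 3 — 4 left.
4 remain; put them into Meals tier2 at 13.
Total = 20×8 + 18×6 + 16×10 + 14×3 + 13×4 = 522.

522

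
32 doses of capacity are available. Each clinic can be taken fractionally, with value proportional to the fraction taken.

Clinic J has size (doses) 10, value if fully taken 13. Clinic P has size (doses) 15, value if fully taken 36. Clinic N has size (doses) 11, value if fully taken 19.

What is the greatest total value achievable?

Best value per unit of size first: Clinic P 36/15≈2.4, Clinic N 19/11≈1.73, Clinic J 13/10≈1.3.
All 15 doses of Clinic P fit (value 36) — 17 remain.
Clinic N: take in full, 11 doses for value 19 — 6 left.
Fill the last 6 doses with part of Clinic J: 6/10 of it earns 7.8.
Total value = 62.8.

62.8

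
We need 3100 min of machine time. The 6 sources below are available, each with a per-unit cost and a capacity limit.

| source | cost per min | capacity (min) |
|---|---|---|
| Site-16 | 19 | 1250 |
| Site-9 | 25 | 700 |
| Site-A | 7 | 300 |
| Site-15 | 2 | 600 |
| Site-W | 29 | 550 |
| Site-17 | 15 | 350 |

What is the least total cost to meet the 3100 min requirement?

Fill from the cheapest source first.
Site-15 at 2: take all 600 min — 2500 still needed.
Site-A at 7: take all 300 min — 2200 still needed.
Site-17 (15): use full 350 — 1850 min to go.
Site-16 (19): use full 1250 — 600 min to go.
Take 600 from Site-9 at 25 to finish.
Site-W: unused.
Cost = 600×2 + 300×7 + 350×15 + 1250×19 + 600×25 = 47300.

47300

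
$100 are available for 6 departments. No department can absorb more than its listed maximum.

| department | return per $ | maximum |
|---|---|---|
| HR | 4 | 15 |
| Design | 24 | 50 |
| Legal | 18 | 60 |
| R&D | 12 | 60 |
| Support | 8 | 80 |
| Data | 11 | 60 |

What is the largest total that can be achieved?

Rank by return per $: Design 24 > Legal 18 > R&D 12 > Data 11 > Support 8 > HR 4.
Give Design 50 to hit its cap of 50 → 50 left.
Legal: +50 (room for 60) → 50. Pool exhausted.
Total = 24×50 + 18×50 = 2100.

2100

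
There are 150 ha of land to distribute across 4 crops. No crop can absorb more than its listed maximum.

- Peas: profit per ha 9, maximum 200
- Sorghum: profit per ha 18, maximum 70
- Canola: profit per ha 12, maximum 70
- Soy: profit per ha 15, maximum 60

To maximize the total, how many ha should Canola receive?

20

Highest profit per ha first: Sorghum 18 > Soy 15 > Canola 12 > Peas 9.
Sorghum: +70 to 70 (cap) ; 80 left.
Soy takes 60 to reach its cap of 60 ; 20 left.
Canola has room for 70 but only 20 remain, so it gets 20.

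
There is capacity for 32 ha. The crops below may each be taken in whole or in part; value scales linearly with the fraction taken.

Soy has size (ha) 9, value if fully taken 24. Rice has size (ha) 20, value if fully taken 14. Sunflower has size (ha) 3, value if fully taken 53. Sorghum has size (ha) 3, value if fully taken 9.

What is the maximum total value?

Sort by value density: Sunflower 53/3≈17.7, Sorghum 9/3≈3, Soy 24/9≈2.67, Rice 14/20≈0.7.
All 3 ha of Sunflower fit (value 53) → 29 remain.
Sorghum: take in full, 3 ha for value 9 → 26 left.
Soy: take in full, 9 ha for value 24 → 17 left.
17 ha left: a 17/20 share of Rice gives 14×17/20 = 11.9.
Total value = 97.9.

97.9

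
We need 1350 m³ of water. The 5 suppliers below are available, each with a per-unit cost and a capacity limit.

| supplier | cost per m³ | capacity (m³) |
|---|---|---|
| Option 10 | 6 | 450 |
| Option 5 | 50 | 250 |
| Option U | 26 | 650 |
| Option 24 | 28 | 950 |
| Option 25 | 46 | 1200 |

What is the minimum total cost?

26600

Cheapest first:
Option 10 at 6: take all 450 m³ ; 900 still needed.
Option U (26): use full 650 ; 250 m³ to go.
Option 24 (28): take the remaining 250 ; done.
Option 25, Option 5: unused.
Cost = 450×6 + 650×26 + 250×28 = 26600.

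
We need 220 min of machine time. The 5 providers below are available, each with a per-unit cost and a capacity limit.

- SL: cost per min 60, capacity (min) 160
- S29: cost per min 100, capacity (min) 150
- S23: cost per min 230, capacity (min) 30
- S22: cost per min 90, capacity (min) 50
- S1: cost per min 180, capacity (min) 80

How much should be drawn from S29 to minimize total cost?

10

Fill from the cheapest provider first.
Take 160 from SL at 60 ; need 60 more.
Take 50 from S22 at 90 ; need 10 more.
S29 (100): take the remaining 10 ; done.
S1, S23: unused.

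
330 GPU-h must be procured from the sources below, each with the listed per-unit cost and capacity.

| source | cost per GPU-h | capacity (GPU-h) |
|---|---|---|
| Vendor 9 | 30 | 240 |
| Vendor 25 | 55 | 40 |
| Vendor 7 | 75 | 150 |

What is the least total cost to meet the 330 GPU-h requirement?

Use sources in increasing cost order.
Vendor 9 at 30: take all 240 GPU-h ; 90 still needed.
Vendor 25 at 55: take all 40 GPU-h ; 50 still needed.
Vendor 7 at 75: take 50 of its 150 ; requirement met.
Cost = 240×30 + 40×55 + 50×75 = 13150.

13150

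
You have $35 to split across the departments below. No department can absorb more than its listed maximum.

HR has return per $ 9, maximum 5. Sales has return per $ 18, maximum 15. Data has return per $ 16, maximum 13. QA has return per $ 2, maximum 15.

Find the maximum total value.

527

Rank by return per $: Sales 18 > Data 16 > HR 9 > QA 2.
Sales: +15 to 15 (cap) → 20 left.
Give Data 13 to hit its cap of 13 → 7 left.
Give HR 5 to hit its cap of 5 → 2 left.
QA has room for 15 but only 2 remain, so it gets 2.
Total = 9×5 + 18×15 + 16×13 + 2×2 = 527.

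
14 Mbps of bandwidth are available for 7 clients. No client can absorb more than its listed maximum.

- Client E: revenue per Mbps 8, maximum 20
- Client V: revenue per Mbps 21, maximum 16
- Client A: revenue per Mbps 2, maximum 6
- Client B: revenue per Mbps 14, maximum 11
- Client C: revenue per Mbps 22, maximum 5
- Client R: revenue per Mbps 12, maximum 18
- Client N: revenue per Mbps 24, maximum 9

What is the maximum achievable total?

326

Highest revenue per Mbps first: Client N 24 > Client C 22 > Client V 21 > Client B 14 > Client R 12 > Client E 8 > Client A 2.
Client N: +9 to 9 (cap) — 5 left.
Client C: +5 to 5 (cap) — 0 left.
Total = 22×5 + 24×9 = 326.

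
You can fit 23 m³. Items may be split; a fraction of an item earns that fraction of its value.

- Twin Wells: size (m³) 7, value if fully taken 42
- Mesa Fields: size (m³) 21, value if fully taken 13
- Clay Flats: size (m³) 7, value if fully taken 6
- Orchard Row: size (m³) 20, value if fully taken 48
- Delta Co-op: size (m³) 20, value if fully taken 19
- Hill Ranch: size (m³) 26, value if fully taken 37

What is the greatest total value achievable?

80.4

Sort by value density: Twin Wells 42/7≈6, Orchard Row 48/20≈2.4, Hill Ranch 37/26≈1.42, Delta Co-op 19/20≈0.95, Clay Flats 6/7≈0.857, Mesa Fields 13/21≈0.619.
Twin Wells: take in full, 7 m³ for value 42 → 16 left.
Only 16 m³ remain; take 16/20 of Orchard Row for value 48×16/20 = 38.4.
Total value = 80.4.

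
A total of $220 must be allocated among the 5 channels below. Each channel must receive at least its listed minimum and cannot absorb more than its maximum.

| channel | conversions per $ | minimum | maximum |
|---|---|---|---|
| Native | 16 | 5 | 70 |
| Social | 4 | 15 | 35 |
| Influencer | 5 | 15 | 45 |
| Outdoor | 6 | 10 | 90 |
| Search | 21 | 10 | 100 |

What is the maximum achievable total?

Meeting every minimum uses 5+15+15+10+10 = 55 $, leaving 165.
Highest conversions per $ first: Search 21 > Native 16 > Outdoor 6 > Influencer 5 > Social 4.
Search takes 90 more to reach its cap of 100 ; 75 left.
Native: +65 to 70 (cap) ; 10 left.
Only 10 left; Outdoor takes them to reach 20.
Total = 16×70 + 4×15 + 5×15 + 6×20 + 21×100 = 3475.

3475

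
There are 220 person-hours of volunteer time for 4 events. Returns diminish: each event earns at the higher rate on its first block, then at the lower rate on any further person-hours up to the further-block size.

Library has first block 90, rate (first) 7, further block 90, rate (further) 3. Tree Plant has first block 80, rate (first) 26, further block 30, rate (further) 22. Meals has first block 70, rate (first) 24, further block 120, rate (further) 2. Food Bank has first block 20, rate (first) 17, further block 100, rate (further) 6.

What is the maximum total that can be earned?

4900

Order all 8 blocks by rate: Tree Plant/first 26 > Meals/first 24 > Tree Plant/second 22 > Food Bank/first 17 > Library/first 7 > Food Bank/second 6 > Library/second 3 > Meals/second 2.
Tree Plant first at 26: fill all 80 → 140 left.
Meals first at 24: fill all 70 → 70 left.
Tree Plant second at 22: fill all 30 → 40 left.
Fill Food Bank first block (20 at 17) → 20 left.
Library/first: +20 of 90 at 7; pool empty.
Total = 26×80 + 24×70 + 22×30 + 17×20 + 7×20 = 4900.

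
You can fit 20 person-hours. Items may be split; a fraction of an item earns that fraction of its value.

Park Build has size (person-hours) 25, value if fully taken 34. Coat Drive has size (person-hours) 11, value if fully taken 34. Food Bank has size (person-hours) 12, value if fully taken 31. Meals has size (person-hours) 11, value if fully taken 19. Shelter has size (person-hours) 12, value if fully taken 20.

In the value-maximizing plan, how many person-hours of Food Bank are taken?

9

Rank by value-to-size ratio: Coat Drive 34/11≈3.09, Food Bank 31/12≈2.58, Meals 19/11≈1.73, Shelter 20/12≈1.67, Park Build 34/25≈1.36.
All 11 person-hours of Coat Drive fit (value 34) → 9 remain.
Fill the last 9 person-hours with part of Food Bank: 9/12 of it earns 23.25.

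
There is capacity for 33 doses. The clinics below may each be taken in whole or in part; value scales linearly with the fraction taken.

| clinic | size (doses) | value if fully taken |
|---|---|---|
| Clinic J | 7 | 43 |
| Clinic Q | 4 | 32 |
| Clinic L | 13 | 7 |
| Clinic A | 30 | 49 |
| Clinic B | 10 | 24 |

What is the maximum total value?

118.6

Best value per unit of size first: Clinic Q 32/4≈8, Clinic J 43/7≈6.14, Clinic B 24/10≈2.4, Clinic A 49/30≈1.63, Clinic L 7/13≈0.538.
Clinic Q: take in full, 4 doses for value 32 — 29 left.
Take all of Clinic J (7 doses, value 43) — 22 doses left.
All 10 doses of Clinic B fit (value 24) — 12 remain.
Fill the last 12 doses with part of Clinic A: 12/30 of it earns 19.6.
Total value = 118.6.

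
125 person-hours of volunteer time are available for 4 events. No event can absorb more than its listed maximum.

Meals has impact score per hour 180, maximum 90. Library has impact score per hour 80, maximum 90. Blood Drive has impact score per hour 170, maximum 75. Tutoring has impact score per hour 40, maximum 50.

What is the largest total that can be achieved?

Rank by impact score per hour: Meals 180 > Blood Drive 170 > Library 80 > Tutoring 40.
Meals: +90 to 90 (cap) — 35 left.
Blood Drive has room for 75 but only 35 remain, so it gets 35.
Total = 180×90 + 170×35 = 22150.

22150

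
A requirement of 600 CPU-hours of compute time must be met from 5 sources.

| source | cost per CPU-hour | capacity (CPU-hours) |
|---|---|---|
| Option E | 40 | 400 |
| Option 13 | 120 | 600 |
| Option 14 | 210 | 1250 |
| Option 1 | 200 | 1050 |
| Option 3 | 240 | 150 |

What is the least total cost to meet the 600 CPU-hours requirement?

40000

Fill from the cheapest source first.
Option E at 40: take all 400 CPU-hours → 200 still needed.
Take 200 from Option 13 at 120 to finish.
Option 1, Option 14, Option 3: unused.
Cost = 400×40 + 200×120 = 40000.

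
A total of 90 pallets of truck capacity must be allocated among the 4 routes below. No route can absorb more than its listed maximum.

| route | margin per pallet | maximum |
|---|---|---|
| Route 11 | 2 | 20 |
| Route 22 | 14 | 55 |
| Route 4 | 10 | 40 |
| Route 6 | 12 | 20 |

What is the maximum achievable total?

Order the routes by margin per pallet: Route 22 14 > Route 6 12 > Route 4 10 > Route 11 2.
Route 22: +55 to 55 (cap) ; 35 left.
Route 6 takes 20 to reach its cap of 20 ; 15 left.
Only 15 left; Route 4 takes them to reach 15.
Total = 14×55 + 10×15 + 12×20 = 1160.

1160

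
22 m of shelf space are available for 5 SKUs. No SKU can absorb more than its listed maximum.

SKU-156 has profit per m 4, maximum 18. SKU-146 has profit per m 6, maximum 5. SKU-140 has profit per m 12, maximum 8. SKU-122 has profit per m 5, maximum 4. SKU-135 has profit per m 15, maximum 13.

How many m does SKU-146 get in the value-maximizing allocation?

Highest profit per m first: SKU-135 15 > SKU-140 12 > SKU-146 6 > SKU-122 5 > SKU-156 4.
SKU-135 takes 13 to reach its cap of 13 → 9 left.
Give SKU-140 8 to hit its cap of 8 → 1 left.
SKU-146 has room for 5 but only 1 remain, so it gets 1.

1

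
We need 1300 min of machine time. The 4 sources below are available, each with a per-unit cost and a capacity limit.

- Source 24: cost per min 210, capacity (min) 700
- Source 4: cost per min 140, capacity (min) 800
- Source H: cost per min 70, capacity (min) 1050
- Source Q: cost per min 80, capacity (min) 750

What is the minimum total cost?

Use sources in increasing cost order.
Take 1050 from Source H at 70 ; need 250 more.
Take 250 from Source Q at 80 to finish.
Source 4, Source 24: unused.
Cost = 1050×70 + 250×80 = 93500.

93500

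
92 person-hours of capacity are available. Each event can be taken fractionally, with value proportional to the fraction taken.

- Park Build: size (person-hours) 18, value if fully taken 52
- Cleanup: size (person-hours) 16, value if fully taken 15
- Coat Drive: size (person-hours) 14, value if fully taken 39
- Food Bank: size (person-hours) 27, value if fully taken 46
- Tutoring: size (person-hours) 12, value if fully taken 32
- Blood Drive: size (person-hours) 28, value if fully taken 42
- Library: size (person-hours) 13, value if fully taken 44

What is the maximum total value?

225

Sort by value density: Library 44/13≈3.38, Park Build 52/18≈2.89, Coat Drive 39/14≈2.79, Tutoring 32/12≈2.67, Food Bank 46/27≈1.7, Blood Drive 42/28≈1.5, Cleanup 15/16≈0.938.
Library: take in full, 13 person-hours for value 44 → 79 left.
Take all of Park Build (18 person-hours, value 52) → 61 person-hours left.
Take all of Coat Drive (14 person-hours, value 39) → 47 person-hours left.
All 12 person-hours of Tutoring fit (value 32) → 35 remain.
Take all of Food Bank (27 person-hours, value 46) → 8 person-hours left.
Only 8 person-hours remain; take 8/28 of Blood Drive for value 42×8/28 = 12.
Total value = 225.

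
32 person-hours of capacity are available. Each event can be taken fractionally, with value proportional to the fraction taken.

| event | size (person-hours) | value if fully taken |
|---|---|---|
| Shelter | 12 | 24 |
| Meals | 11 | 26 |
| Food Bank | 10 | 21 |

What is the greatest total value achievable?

69

Rank by value-to-size ratio: Meals 26/11≈2.36, Food Bank 21/10≈2.1, Shelter 24/12≈2.
All 11 person-hours of Meals fit (value 26) — 21 remain.
Food Bank: take in full, 10 person-hours for value 21 — 11 left.
11 person-hours left: a 11/12 share of Shelter gives 24×11/12 = 22.
Total value = 69.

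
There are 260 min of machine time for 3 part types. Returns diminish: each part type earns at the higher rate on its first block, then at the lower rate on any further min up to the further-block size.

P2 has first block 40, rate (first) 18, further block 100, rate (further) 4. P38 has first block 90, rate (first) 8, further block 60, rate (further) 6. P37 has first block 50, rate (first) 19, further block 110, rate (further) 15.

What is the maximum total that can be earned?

Order all 6 blocks by rate: P37/T1 19 > P2/T1 18 > P37/T2 15 > P38/T1 8 > P38/T2 6 > P2/T2 4.
P37 T1 at 19: fill all 50 → 210 left.
P2 T1 at 18: fill all 40 → 170 left.
Fill P37 T2 block (110 at 15) → 60 left.
P38 T1 at 8: only 60 left, fill 60.
Total = 19×50 + 18×40 + 15×110 + 8×60 = 3800.

3800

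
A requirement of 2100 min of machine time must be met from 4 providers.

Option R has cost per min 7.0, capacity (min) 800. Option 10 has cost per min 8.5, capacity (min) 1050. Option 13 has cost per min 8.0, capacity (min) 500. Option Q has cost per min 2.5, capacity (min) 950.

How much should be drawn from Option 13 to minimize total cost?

Cheapest first:
Option Q at 2.5: take all 950 min → 1150 still needed.
Option R at 7.0: take all 800 min → 350 still needed.
Take 350 from Option 13 at 8.0 to finish.
Option 10: unused.

350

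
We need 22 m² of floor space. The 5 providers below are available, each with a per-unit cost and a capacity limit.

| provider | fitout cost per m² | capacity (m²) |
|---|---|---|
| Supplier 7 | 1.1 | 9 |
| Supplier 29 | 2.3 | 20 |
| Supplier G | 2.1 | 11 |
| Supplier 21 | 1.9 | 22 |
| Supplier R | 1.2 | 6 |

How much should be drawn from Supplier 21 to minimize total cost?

Fill from the cheapest provider first.
Supplier 7 (1.1): use full 9 → 13 m² to go.
Supplier R (1.2): use full 6 → 7 m² to go.
Supplier 21 (1.9): take the remaining 7 → done.
Supplier G, Supplier 29: unused.

7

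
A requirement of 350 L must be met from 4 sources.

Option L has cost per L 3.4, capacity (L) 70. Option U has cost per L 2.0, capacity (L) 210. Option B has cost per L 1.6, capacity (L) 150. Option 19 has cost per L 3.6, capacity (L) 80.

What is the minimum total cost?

Fill from the cheapest source first.
Take 150 from Option B at 1.6 — need 200 more.
Take 200 from Option U at 2.0 to finish.
Option L, Option 19: unused.
Cost = 150×1.6 + 200×2.0 = 640.

640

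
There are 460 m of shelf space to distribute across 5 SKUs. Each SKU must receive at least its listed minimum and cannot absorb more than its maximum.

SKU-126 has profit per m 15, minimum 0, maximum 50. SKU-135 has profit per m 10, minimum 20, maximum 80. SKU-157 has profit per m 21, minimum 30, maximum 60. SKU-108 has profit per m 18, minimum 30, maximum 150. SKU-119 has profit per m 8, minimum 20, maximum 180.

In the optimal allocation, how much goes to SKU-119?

Meeting every minimum uses 0+20+30+30+20 = 100 m, leaving 360.
Order the SKUs by profit per m: SKU-157 21 > SKU-108 18 > SKU-126 15 > SKU-135 10 > SKU-119 8.
Give SKU-157 30 more to hit its cap of 60 → 330 left.
SKU-108: +120 to 150 (cap) → 210 left.
SKU-126: +50 to 50 (cap) → 160 left.
SKU-135 takes 60 more to reach its cap of 80 → 100 left.
Only 100 left; SKU-119 takes them to reach 120.

120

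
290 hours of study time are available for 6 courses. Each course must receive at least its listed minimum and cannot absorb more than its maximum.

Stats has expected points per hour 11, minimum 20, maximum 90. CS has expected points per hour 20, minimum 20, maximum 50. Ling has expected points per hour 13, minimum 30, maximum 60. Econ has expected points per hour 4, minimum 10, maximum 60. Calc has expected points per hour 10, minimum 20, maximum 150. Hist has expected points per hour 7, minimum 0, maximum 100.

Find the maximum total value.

3610

Meeting every minimum uses 20+20+30+10+20+0 = 100 hours, leaving 190.
Highest expected points per hour first: CS 20 > Ling 13 > Stats 11 > Calc 10 > Hist 7 > Econ 4.
CS: +30 to 50 (cap) → 160 left.
Give Ling 30 more to hit its cap of 60 → 130 left.
Stats takes 70 more to reach its cap of 90 → 60 left.
Calc has room for 130 more but only 60 remain, so it gets 80.
Total = 11×90 + 20×50 + 13×60 + 4×10 + 10×80 = 3610.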